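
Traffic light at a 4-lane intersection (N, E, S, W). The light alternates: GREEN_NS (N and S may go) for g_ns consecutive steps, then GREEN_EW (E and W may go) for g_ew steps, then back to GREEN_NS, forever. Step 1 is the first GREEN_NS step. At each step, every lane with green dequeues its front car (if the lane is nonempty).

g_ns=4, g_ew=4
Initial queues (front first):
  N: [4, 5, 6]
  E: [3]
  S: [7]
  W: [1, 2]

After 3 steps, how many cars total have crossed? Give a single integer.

Step 1 [NS]: N:car4-GO,E:wait,S:car7-GO,W:wait | queues: N=2 E=1 S=0 W=2
Step 2 [NS]: N:car5-GO,E:wait,S:empty,W:wait | queues: N=1 E=1 S=0 W=2
Step 3 [NS]: N:car6-GO,E:wait,S:empty,W:wait | queues: N=0 E=1 S=0 W=2
Cars crossed by step 3: 4

Answer: 4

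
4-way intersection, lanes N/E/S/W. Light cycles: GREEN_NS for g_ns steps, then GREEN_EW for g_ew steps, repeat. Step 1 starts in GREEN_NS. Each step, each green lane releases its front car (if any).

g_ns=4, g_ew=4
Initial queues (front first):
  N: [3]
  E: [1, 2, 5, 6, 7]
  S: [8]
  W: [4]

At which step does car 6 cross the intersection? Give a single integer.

Step 1 [NS]: N:car3-GO,E:wait,S:car8-GO,W:wait | queues: N=0 E=5 S=0 W=1
Step 2 [NS]: N:empty,E:wait,S:empty,W:wait | queues: N=0 E=5 S=0 W=1
Step 3 [NS]: N:empty,E:wait,S:empty,W:wait | queues: N=0 E=5 S=0 W=1
Step 4 [NS]: N:empty,E:wait,S:empty,W:wait | queues: N=0 E=5 S=0 W=1
Step 5 [EW]: N:wait,E:car1-GO,S:wait,W:car4-GO | queues: N=0 E=4 S=0 W=0
Step 6 [EW]: N:wait,E:car2-GO,S:wait,W:empty | queues: N=0 E=3 S=0 W=0
Step 7 [EW]: N:wait,E:car5-GO,S:wait,W:empty | queues: N=0 E=2 S=0 W=0
Step 8 [EW]: N:wait,E:car6-GO,S:wait,W:empty | queues: N=0 E=1 S=0 W=0
Step 9 [NS]: N:empty,E:wait,S:empty,W:wait | queues: N=0 E=1 S=0 W=0
Step 10 [NS]: N:empty,E:wait,S:empty,W:wait | queues: N=0 E=1 S=0 W=0
Step 11 [NS]: N:empty,E:wait,S:empty,W:wait | queues: N=0 E=1 S=0 W=0
Step 12 [NS]: N:empty,E:wait,S:empty,W:wait | queues: N=0 E=1 S=0 W=0
Step 13 [EW]: N:wait,E:car7-GO,S:wait,W:empty | queues: N=0 E=0 S=0 W=0
Car 6 crosses at step 8

8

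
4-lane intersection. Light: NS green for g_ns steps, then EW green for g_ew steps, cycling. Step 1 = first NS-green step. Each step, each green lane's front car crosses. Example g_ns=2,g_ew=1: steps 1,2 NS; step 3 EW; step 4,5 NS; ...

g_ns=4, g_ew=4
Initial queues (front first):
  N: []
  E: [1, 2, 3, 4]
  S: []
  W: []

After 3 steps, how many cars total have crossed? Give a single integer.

Step 1 [NS]: N:empty,E:wait,S:empty,W:wait | queues: N=0 E=4 S=0 W=0
Step 2 [NS]: N:empty,E:wait,S:empty,W:wait | queues: N=0 E=4 S=0 W=0
Step 3 [NS]: N:empty,E:wait,S:empty,W:wait | queues: N=0 E=4 S=0 W=0
Cars crossed by step 3: 0

Answer: 0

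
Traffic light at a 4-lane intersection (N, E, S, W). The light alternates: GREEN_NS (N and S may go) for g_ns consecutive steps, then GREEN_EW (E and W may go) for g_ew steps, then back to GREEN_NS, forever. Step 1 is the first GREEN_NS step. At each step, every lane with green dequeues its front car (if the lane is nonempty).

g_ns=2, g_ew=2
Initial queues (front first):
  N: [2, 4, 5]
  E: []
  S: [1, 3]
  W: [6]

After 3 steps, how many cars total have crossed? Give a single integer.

Step 1 [NS]: N:car2-GO,E:wait,S:car1-GO,W:wait | queues: N=2 E=0 S=1 W=1
Step 2 [NS]: N:car4-GO,E:wait,S:car3-GO,W:wait | queues: N=1 E=0 S=0 W=1
Step 3 [EW]: N:wait,E:empty,S:wait,W:car6-GO | queues: N=1 E=0 S=0 W=0
Cars crossed by step 3: 5

Answer: 5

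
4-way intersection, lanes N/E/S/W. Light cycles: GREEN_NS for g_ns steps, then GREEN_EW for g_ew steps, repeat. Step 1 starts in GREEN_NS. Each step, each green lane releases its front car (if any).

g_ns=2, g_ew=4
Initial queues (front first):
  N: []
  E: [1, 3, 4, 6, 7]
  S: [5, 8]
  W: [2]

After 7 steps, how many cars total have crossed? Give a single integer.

Step 1 [NS]: N:empty,E:wait,S:car5-GO,W:wait | queues: N=0 E=5 S=1 W=1
Step 2 [NS]: N:empty,E:wait,S:car8-GO,W:wait | queues: N=0 E=5 S=0 W=1
Step 3 [EW]: N:wait,E:car1-GO,S:wait,W:car2-GO | queues: N=0 E=4 S=0 W=0
Step 4 [EW]: N:wait,E:car3-GO,S:wait,W:empty | queues: N=0 E=3 S=0 W=0
Step 5 [EW]: N:wait,E:car4-GO,S:wait,W:empty | queues: N=0 E=2 S=0 W=0
Step 6 [EW]: N:wait,E:car6-GO,S:wait,W:empty | queues: N=0 E=1 S=0 W=0
Step 7 [NS]: N:empty,E:wait,S:empty,W:wait | queues: N=0 E=1 S=0 W=0
Cars crossed by step 7: 7

Answer: 7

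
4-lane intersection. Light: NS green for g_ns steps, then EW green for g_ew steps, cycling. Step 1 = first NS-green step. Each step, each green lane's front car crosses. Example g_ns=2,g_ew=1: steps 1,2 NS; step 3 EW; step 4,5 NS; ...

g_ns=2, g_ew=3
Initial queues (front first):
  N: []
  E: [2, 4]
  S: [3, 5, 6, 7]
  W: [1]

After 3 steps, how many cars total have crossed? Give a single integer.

Answer: 4

Derivation:
Step 1 [NS]: N:empty,E:wait,S:car3-GO,W:wait | queues: N=0 E=2 S=3 W=1
Step 2 [NS]: N:empty,E:wait,S:car5-GO,W:wait | queues: N=0 E=2 S=2 W=1
Step 3 [EW]: N:wait,E:car2-GO,S:wait,W:car1-GO | queues: N=0 E=1 S=2 W=0
Cars crossed by step 3: 4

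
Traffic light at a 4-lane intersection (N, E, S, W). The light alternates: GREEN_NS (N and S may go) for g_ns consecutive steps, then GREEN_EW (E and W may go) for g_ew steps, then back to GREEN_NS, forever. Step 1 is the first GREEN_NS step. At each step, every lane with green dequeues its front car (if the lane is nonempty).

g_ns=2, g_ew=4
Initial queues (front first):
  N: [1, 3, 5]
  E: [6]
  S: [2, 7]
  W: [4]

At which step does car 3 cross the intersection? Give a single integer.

Step 1 [NS]: N:car1-GO,E:wait,S:car2-GO,W:wait | queues: N=2 E=1 S=1 W=1
Step 2 [NS]: N:car3-GO,E:wait,S:car7-GO,W:wait | queues: N=1 E=1 S=0 W=1
Step 3 [EW]: N:wait,E:car6-GO,S:wait,W:car4-GO | queues: N=1 E=0 S=0 W=0
Step 4 [EW]: N:wait,E:empty,S:wait,W:empty | queues: N=1 E=0 S=0 W=0
Step 5 [EW]: N:wait,E:empty,S:wait,W:empty | queues: N=1 E=0 S=0 W=0
Step 6 [EW]: N:wait,E:empty,S:wait,W:empty | queues: N=1 E=0 S=0 W=0
Step 7 [NS]: N:car5-GO,E:wait,S:empty,W:wait | queues: N=0 E=0 S=0 W=0
Car 3 crosses at step 2

2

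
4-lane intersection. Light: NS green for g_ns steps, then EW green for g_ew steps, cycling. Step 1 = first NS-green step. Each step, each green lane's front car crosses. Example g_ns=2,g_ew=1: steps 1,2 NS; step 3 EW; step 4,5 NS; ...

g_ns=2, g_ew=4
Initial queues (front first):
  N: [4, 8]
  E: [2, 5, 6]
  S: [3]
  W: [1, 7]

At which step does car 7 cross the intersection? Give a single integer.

Step 1 [NS]: N:car4-GO,E:wait,S:car3-GO,W:wait | queues: N=1 E=3 S=0 W=2
Step 2 [NS]: N:car8-GO,E:wait,S:empty,W:wait | queues: N=0 E=3 S=0 W=2
Step 3 [EW]: N:wait,E:car2-GO,S:wait,W:car1-GO | queues: N=0 E=2 S=0 W=1
Step 4 [EW]: N:wait,E:car5-GO,S:wait,W:car7-GO | queues: N=0 E=1 S=0 W=0
Step 5 [EW]: N:wait,E:car6-GO,S:wait,W:empty | queues: N=0 E=0 S=0 W=0
Car 7 crosses at step 4

4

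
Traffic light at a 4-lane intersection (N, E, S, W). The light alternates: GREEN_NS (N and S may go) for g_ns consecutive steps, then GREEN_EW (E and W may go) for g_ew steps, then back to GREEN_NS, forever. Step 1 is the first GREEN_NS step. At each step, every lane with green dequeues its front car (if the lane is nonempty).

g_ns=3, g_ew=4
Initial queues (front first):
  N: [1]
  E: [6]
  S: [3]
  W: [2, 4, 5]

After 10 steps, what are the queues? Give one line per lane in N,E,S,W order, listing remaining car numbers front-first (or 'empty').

Step 1 [NS]: N:car1-GO,E:wait,S:car3-GO,W:wait | queues: N=0 E=1 S=0 W=3
Step 2 [NS]: N:empty,E:wait,S:empty,W:wait | queues: N=0 E=1 S=0 W=3
Step 3 [NS]: N:empty,E:wait,S:empty,W:wait | queues: N=0 E=1 S=0 W=3
Step 4 [EW]: N:wait,E:car6-GO,S:wait,W:car2-GO | queues: N=0 E=0 S=0 W=2
Step 5 [EW]: N:wait,E:empty,S:wait,W:car4-GO | queues: N=0 E=0 S=0 W=1
Step 6 [EW]: N:wait,E:empty,S:wait,W:car5-GO | queues: N=0 E=0 S=0 W=0

N: empty
E: empty
S: empty
W: empty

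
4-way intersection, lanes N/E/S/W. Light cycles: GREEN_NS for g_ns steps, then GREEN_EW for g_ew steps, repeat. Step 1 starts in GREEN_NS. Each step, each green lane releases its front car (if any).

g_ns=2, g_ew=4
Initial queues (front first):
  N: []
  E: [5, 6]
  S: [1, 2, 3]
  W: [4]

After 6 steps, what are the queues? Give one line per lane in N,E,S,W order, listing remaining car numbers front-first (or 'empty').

Step 1 [NS]: N:empty,E:wait,S:car1-GO,W:wait | queues: N=0 E=2 S=2 W=1
Step 2 [NS]: N:empty,E:wait,S:car2-GO,W:wait | queues: N=0 E=2 S=1 W=1
Step 3 [EW]: N:wait,E:car5-GO,S:wait,W:car4-GO | queues: N=0 E=1 S=1 W=0
Step 4 [EW]: N:wait,E:car6-GO,S:wait,W:empty | queues: N=0 E=0 S=1 W=0
Step 5 [EW]: N:wait,E:empty,S:wait,W:empty | queues: N=0 E=0 S=1 W=0
Step 6 [EW]: N:wait,E:empty,S:wait,W:empty | queues: N=0 E=0 S=1 W=0

N: empty
E: empty
S: 3
W: empty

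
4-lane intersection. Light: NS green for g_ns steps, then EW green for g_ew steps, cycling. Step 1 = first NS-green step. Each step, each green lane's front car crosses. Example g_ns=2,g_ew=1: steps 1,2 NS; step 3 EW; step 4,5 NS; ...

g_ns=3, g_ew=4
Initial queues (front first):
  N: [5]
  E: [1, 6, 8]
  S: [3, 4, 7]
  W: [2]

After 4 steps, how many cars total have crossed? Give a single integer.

Answer: 6

Derivation:
Step 1 [NS]: N:car5-GO,E:wait,S:car3-GO,W:wait | queues: N=0 E=3 S=2 W=1
Step 2 [NS]: N:empty,E:wait,S:car4-GO,W:wait | queues: N=0 E=3 S=1 W=1
Step 3 [NS]: N:empty,E:wait,S:car7-GO,W:wait | queues: N=0 E=3 S=0 W=1
Step 4 [EW]: N:wait,E:car1-GO,S:wait,W:car2-GO | queues: N=0 E=2 S=0 W=0
Cars crossed by step 4: 6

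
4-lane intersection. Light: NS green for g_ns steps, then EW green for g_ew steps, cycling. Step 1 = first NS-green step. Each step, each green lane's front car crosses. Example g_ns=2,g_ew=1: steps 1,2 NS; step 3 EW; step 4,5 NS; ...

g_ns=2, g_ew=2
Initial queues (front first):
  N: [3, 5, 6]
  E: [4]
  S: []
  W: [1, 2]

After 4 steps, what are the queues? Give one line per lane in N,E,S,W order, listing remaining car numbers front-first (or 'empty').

Step 1 [NS]: N:car3-GO,E:wait,S:empty,W:wait | queues: N=2 E=1 S=0 W=2
Step 2 [NS]: N:car5-GO,E:wait,S:empty,W:wait | queues: N=1 E=1 S=0 W=2
Step 3 [EW]: N:wait,E:car4-GO,S:wait,W:car1-GO | queues: N=1 E=0 S=0 W=1
Step 4 [EW]: N:wait,E:empty,S:wait,W:car2-GO | queues: N=1 E=0 S=0 W=0

N: 6
E: empty
S: empty
W: empty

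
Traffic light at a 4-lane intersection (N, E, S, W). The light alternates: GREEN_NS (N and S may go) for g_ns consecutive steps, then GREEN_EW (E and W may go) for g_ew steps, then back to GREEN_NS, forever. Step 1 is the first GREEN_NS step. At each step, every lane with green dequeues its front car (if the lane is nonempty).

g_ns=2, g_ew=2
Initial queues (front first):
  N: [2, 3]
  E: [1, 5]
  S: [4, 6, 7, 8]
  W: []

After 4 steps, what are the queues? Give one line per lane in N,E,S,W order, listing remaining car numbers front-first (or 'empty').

Step 1 [NS]: N:car2-GO,E:wait,S:car4-GO,W:wait | queues: N=1 E=2 S=3 W=0
Step 2 [NS]: N:car3-GO,E:wait,S:car6-GO,W:wait | queues: N=0 E=2 S=2 W=0
Step 3 [EW]: N:wait,E:car1-GO,S:wait,W:empty | queues: N=0 E=1 S=2 W=0
Step 4 [EW]: N:wait,E:car5-GO,S:wait,W:empty | queues: N=0 E=0 S=2 W=0

N: empty
E: empty
S: 7 8
W: empty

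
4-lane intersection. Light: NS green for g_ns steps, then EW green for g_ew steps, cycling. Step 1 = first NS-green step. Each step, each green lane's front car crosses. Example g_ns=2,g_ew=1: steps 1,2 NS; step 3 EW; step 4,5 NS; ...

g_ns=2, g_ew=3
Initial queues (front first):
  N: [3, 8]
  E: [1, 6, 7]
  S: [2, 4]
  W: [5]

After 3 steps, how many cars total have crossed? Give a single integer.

Step 1 [NS]: N:car3-GO,E:wait,S:car2-GO,W:wait | queues: N=1 E=3 S=1 W=1
Step 2 [NS]: N:car8-GO,E:wait,S:car4-GO,W:wait | queues: N=0 E=3 S=0 W=1
Step 3 [EW]: N:wait,E:car1-GO,S:wait,W:car5-GO | queues: N=0 E=2 S=0 W=0
Cars crossed by step 3: 6

Answer: 6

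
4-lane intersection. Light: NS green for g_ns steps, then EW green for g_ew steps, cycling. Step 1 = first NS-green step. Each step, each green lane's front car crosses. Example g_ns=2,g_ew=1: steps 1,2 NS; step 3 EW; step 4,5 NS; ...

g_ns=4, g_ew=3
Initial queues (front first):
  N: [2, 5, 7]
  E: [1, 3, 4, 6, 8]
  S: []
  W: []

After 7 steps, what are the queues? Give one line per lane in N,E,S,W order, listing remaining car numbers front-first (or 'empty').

Step 1 [NS]: N:car2-GO,E:wait,S:empty,W:wait | queues: N=2 E=5 S=0 W=0
Step 2 [NS]: N:car5-GO,E:wait,S:empty,W:wait | queues: N=1 E=5 S=0 W=0
Step 3 [NS]: N:car7-GO,E:wait,S:empty,W:wait | queues: N=0 E=5 S=0 W=0
Step 4 [NS]: N:empty,E:wait,S:empty,W:wait | queues: N=0 E=5 S=0 W=0
Step 5 [EW]: N:wait,E:car1-GO,S:wait,W:empty | queues: N=0 E=4 S=0 W=0
Step 6 [EW]: N:wait,E:car3-GO,S:wait,W:empty | queues: N=0 E=3 S=0 W=0
Step 7 [EW]: N:wait,E:car4-GO,S:wait,W:empty | queues: N=0 E=2 S=0 W=0

N: empty
E: 6 8
S: empty
W: empty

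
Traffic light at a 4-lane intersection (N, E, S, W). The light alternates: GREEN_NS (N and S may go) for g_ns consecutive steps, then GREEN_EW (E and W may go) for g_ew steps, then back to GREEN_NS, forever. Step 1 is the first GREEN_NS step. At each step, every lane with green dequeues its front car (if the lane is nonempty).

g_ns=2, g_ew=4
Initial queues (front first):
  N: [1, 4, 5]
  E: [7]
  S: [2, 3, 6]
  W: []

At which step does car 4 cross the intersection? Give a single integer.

Step 1 [NS]: N:car1-GO,E:wait,S:car2-GO,W:wait | queues: N=2 E=1 S=2 W=0
Step 2 [NS]: N:car4-GO,E:wait,S:car3-GO,W:wait | queues: N=1 E=1 S=1 W=0
Step 3 [EW]: N:wait,E:car7-GO,S:wait,W:empty | queues: N=1 E=0 S=1 W=0
Step 4 [EW]: N:wait,E:empty,S:wait,W:empty | queues: N=1 E=0 S=1 W=0
Step 5 [EW]: N:wait,E:empty,S:wait,W:empty | queues: N=1 E=0 S=1 W=0
Step 6 [EW]: N:wait,E:empty,S:wait,W:empty | queues: N=1 E=0 S=1 W=0
Step 7 [NS]: N:car5-GO,E:wait,S:car6-GO,W:wait | queues: N=0 E=0 S=0 W=0
Car 4 crosses at step 2

2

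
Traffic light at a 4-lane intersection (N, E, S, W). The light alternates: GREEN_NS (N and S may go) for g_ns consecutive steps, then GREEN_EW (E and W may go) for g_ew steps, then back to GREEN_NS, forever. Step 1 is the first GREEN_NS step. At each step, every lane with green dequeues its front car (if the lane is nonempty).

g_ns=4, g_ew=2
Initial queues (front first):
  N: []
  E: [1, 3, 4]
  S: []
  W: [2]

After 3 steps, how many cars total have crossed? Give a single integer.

Step 1 [NS]: N:empty,E:wait,S:empty,W:wait | queues: N=0 E=3 S=0 W=1
Step 2 [NS]: N:empty,E:wait,S:empty,W:wait | queues: N=0 E=3 S=0 W=1
Step 3 [NS]: N:empty,E:wait,S:empty,W:wait | queues: N=0 E=3 S=0 W=1
Cars crossed by step 3: 0

Answer: 0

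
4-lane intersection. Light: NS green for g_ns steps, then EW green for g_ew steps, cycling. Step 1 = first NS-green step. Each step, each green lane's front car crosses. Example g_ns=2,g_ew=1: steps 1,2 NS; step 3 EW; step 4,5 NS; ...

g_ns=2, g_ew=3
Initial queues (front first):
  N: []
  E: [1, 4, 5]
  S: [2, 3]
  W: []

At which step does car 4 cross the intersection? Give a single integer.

Step 1 [NS]: N:empty,E:wait,S:car2-GO,W:wait | queues: N=0 E=3 S=1 W=0
Step 2 [NS]: N:empty,E:wait,S:car3-GO,W:wait | queues: N=0 E=3 S=0 W=0
Step 3 [EW]: N:wait,E:car1-GO,S:wait,W:empty | queues: N=0 E=2 S=0 W=0
Step 4 [EW]: N:wait,E:car4-GO,S:wait,W:empty | queues: N=0 E=1 S=0 W=0
Step 5 [EW]: N:wait,E:car5-GO,S:wait,W:empty | queues: N=0 E=0 S=0 W=0
Car 4 crosses at step 4

4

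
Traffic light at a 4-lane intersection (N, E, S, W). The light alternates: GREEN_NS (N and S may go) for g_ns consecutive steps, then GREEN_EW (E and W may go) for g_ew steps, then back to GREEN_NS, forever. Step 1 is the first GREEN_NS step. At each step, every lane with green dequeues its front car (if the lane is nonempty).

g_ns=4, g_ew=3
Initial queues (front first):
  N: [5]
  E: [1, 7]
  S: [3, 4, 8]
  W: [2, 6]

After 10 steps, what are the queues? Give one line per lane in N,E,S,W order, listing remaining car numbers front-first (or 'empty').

Step 1 [NS]: N:car5-GO,E:wait,S:car3-GO,W:wait | queues: N=0 E=2 S=2 W=2
Step 2 [NS]: N:empty,E:wait,S:car4-GO,W:wait | queues: N=0 E=2 S=1 W=2
Step 3 [NS]: N:empty,E:wait,S:car8-GO,W:wait | queues: N=0 E=2 S=0 W=2
Step 4 [NS]: N:empty,E:wait,S:empty,W:wait | queues: N=0 E=2 S=0 W=2
Step 5 [EW]: N:wait,E:car1-GO,S:wait,W:car2-GO | queues: N=0 E=1 S=0 W=1
Step 6 [EW]: N:wait,E:car7-GO,S:wait,W:car6-GO | queues: N=0 E=0 S=0 W=0

N: empty
E: empty
S: empty
W: empty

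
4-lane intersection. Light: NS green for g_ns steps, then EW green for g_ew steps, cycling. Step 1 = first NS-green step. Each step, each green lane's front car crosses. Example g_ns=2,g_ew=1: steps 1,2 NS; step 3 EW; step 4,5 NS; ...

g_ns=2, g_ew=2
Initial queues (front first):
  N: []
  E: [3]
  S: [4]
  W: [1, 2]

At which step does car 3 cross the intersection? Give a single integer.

Step 1 [NS]: N:empty,E:wait,S:car4-GO,W:wait | queues: N=0 E=1 S=0 W=2
Step 2 [NS]: N:empty,E:wait,S:empty,W:wait | queues: N=0 E=1 S=0 W=2
Step 3 [EW]: N:wait,E:car3-GO,S:wait,W:car1-GO | queues: N=0 E=0 S=0 W=1
Step 4 [EW]: N:wait,E:empty,S:wait,W:car2-GO | queues: N=0 E=0 S=0 W=0
Car 3 crosses at step 3

3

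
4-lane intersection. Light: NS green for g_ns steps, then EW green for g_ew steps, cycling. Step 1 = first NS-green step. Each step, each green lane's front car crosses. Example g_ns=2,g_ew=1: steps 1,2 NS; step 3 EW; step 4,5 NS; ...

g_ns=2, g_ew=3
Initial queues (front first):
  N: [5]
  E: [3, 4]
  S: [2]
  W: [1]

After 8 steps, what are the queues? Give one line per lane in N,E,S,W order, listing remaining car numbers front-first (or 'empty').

Step 1 [NS]: N:car5-GO,E:wait,S:car2-GO,W:wait | queues: N=0 E=2 S=0 W=1
Step 2 [NS]: N:empty,E:wait,S:empty,W:wait | queues: N=0 E=2 S=0 W=1
Step 3 [EW]: N:wait,E:car3-GO,S:wait,W:car1-GO | queues: N=0 E=1 S=0 W=0
Step 4 [EW]: N:wait,E:car4-GO,S:wait,W:empty | queues: N=0 E=0 S=0 W=0

N: empty
E: empty
S: empty
W: empty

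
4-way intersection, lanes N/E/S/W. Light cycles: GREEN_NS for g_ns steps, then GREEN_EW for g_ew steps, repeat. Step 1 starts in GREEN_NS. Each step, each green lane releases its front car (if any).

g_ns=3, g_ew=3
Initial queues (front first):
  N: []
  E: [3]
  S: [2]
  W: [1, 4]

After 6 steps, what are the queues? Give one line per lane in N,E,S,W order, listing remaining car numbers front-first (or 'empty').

Step 1 [NS]: N:empty,E:wait,S:car2-GO,W:wait | queues: N=0 E=1 S=0 W=2
Step 2 [NS]: N:empty,E:wait,S:empty,W:wait | queues: N=0 E=1 S=0 W=2
Step 3 [NS]: N:empty,E:wait,S:empty,W:wait | queues: N=0 E=1 S=0 W=2
Step 4 [EW]: N:wait,E:car3-GO,S:wait,W:car1-GO | queues: N=0 E=0 S=0 W=1
Step 5 [EW]: N:wait,E:empty,S:wait,W:car4-GO | queues: N=0 E=0 S=0 W=0

N: empty
E: empty
S: empty
W: empty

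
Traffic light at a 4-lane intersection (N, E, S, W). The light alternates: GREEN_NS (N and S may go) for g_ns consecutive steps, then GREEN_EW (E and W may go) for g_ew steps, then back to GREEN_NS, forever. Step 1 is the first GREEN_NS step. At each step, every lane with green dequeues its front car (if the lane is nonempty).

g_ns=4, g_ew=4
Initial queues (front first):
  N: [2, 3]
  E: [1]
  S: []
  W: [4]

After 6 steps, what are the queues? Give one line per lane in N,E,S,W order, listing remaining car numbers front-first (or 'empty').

Step 1 [NS]: N:car2-GO,E:wait,S:empty,W:wait | queues: N=1 E=1 S=0 W=1
Step 2 [NS]: N:car3-GO,E:wait,S:empty,W:wait | queues: N=0 E=1 S=0 W=1
Step 3 [NS]: N:empty,E:wait,S:empty,W:wait | queues: N=0 E=1 S=0 W=1
Step 4 [NS]: N:empty,E:wait,S:empty,W:wait | queues: N=0 E=1 S=0 W=1
Step 5 [EW]: N:wait,E:car1-GO,S:wait,W:car4-GO | queues: N=0 E=0 S=0 W=0

N: empty
E: empty
S: empty
W: empty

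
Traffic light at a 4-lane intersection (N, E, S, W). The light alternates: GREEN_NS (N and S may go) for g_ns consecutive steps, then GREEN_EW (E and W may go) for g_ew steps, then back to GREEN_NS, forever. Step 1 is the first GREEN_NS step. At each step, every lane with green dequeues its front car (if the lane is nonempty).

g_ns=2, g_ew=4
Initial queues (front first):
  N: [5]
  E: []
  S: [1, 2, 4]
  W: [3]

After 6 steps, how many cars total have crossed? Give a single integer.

Step 1 [NS]: N:car5-GO,E:wait,S:car1-GO,W:wait | queues: N=0 E=0 S=2 W=1
Step 2 [NS]: N:empty,E:wait,S:car2-GO,W:wait | queues: N=0 E=0 S=1 W=1
Step 3 [EW]: N:wait,E:empty,S:wait,W:car3-GO | queues: N=0 E=0 S=1 W=0
Step 4 [EW]: N:wait,E:empty,S:wait,W:empty | queues: N=0 E=0 S=1 W=0
Step 5 [EW]: N:wait,E:empty,S:wait,W:empty | queues: N=0 E=0 S=1 W=0
Step 6 [EW]: N:wait,E:empty,S:wait,W:empty | queues: N=0 E=0 S=1 W=0
Cars crossed by step 6: 4

Answer: 4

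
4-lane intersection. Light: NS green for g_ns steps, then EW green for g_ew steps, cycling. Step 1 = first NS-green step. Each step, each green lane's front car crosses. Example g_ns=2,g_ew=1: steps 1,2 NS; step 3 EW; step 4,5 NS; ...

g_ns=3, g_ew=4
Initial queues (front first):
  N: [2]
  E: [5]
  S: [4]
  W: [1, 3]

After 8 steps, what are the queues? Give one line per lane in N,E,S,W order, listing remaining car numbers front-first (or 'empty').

Step 1 [NS]: N:car2-GO,E:wait,S:car4-GO,W:wait | queues: N=0 E=1 S=0 W=2
Step 2 [NS]: N:empty,E:wait,S:empty,W:wait | queues: N=0 E=1 S=0 W=2
Step 3 [NS]: N:empty,E:wait,S:empty,W:wait | queues: N=0 E=1 S=0 W=2
Step 4 [EW]: N:wait,E:car5-GO,S:wait,W:car1-GO | queues: N=0 E=0 S=0 W=1
Step 5 [EW]: N:wait,E:empty,S:wait,W:car3-GO | queues: N=0 E=0 S=0 W=0

N: empty
E: empty
S: empty
W: empty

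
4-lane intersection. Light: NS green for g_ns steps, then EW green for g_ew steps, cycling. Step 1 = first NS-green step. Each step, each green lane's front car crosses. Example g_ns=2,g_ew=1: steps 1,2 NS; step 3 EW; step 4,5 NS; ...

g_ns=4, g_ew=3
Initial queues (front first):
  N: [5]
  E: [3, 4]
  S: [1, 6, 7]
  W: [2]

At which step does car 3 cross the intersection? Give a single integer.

Step 1 [NS]: N:car5-GO,E:wait,S:car1-GO,W:wait | queues: N=0 E=2 S=2 W=1
Step 2 [NS]: N:empty,E:wait,S:car6-GO,W:wait | queues: N=0 E=2 S=1 W=1
Step 3 [NS]: N:empty,E:wait,S:car7-GO,W:wait | queues: N=0 E=2 S=0 W=1
Step 4 [NS]: N:empty,E:wait,S:empty,W:wait | queues: N=0 E=2 S=0 W=1
Step 5 [EW]: N:wait,E:car3-GO,S:wait,W:car2-GO | queues: N=0 E=1 S=0 W=0
Step 6 [EW]: N:wait,E:car4-GO,S:wait,W:empty | queues: N=0 E=0 S=0 W=0
Car 3 crosses at step 5

5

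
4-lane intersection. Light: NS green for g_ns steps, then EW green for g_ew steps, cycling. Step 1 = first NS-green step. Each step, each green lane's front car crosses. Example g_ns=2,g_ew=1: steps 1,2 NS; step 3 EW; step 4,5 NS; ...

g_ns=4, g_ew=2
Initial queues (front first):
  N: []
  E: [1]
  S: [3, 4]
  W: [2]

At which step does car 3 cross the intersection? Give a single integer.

Step 1 [NS]: N:empty,E:wait,S:car3-GO,W:wait | queues: N=0 E=1 S=1 W=1
Step 2 [NS]: N:empty,E:wait,S:car4-GO,W:wait | queues: N=0 E=1 S=0 W=1
Step 3 [NS]: N:empty,E:wait,S:empty,W:wait | queues: N=0 E=1 S=0 W=1
Step 4 [NS]: N:empty,E:wait,S:empty,W:wait | queues: N=0 E=1 S=0 W=1
Step 5 [EW]: N:wait,E:car1-GO,S:wait,W:car2-GO | queues: N=0 E=0 S=0 W=0
Car 3 crosses at step 1

1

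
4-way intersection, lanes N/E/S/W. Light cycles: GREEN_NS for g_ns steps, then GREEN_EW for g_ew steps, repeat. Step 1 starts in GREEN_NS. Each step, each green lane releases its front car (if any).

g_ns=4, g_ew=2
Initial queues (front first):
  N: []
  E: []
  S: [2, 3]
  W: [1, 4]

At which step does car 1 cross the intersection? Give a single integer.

Step 1 [NS]: N:empty,E:wait,S:car2-GO,W:wait | queues: N=0 E=0 S=1 W=2
Step 2 [NS]: N:empty,E:wait,S:car3-GO,W:wait | queues: N=0 E=0 S=0 W=2
Step 3 [NS]: N:empty,E:wait,S:empty,W:wait | queues: N=0 E=0 S=0 W=2
Step 4 [NS]: N:empty,E:wait,S:empty,W:wait | queues: N=0 E=0 S=0 W=2
Step 5 [EW]: N:wait,E:empty,S:wait,W:car1-GO | queues: N=0 E=0 S=0 W=1
Step 6 [EW]: N:wait,E:empty,S:wait,W:car4-GO | queues: N=0 E=0 S=0 W=0
Car 1 crosses at step 5

5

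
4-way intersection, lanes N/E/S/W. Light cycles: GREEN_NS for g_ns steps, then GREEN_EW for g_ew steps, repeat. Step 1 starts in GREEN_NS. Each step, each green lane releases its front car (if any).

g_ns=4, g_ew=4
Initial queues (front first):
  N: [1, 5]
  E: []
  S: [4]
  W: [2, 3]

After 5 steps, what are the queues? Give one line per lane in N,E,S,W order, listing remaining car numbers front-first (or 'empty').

Step 1 [NS]: N:car1-GO,E:wait,S:car4-GO,W:wait | queues: N=1 E=0 S=0 W=2
Step 2 [NS]: N:car5-GO,E:wait,S:empty,W:wait | queues: N=0 E=0 S=0 W=2
Step 3 [NS]: N:empty,E:wait,S:empty,W:wait | queues: N=0 E=0 S=0 W=2
Step 4 [NS]: N:empty,E:wait,S:empty,W:wait | queues: N=0 E=0 S=0 W=2
Step 5 [EW]: N:wait,E:empty,S:wait,W:car2-GO | queues: N=0 E=0 S=0 W=1

N: empty
E: empty
S: empty
W: 3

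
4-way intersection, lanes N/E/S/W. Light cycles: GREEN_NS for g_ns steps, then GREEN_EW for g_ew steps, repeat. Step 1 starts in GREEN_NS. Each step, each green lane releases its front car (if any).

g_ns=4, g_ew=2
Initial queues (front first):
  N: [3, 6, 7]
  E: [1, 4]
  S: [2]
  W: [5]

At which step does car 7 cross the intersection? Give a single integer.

Step 1 [NS]: N:car3-GO,E:wait,S:car2-GO,W:wait | queues: N=2 E=2 S=0 W=1
Step 2 [NS]: N:car6-GO,E:wait,S:empty,W:wait | queues: N=1 E=2 S=0 W=1
Step 3 [NS]: N:car7-GO,E:wait,S:empty,W:wait | queues: N=0 E=2 S=0 W=1
Step 4 [NS]: N:empty,E:wait,S:empty,W:wait | queues: N=0 E=2 S=0 W=1
Step 5 [EW]: N:wait,E:car1-GO,S:wait,W:car5-GO | queues: N=0 E=1 S=0 W=0
Step 6 [EW]: N:wait,E:car4-GO,S:wait,W:empty | queues: N=0 E=0 S=0 W=0
Car 7 crosses at step 3

3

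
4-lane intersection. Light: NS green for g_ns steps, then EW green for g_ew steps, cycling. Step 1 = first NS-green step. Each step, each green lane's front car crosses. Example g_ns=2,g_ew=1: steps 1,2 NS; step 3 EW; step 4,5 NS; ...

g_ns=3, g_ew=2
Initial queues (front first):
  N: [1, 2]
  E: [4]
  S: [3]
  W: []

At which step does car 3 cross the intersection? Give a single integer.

Step 1 [NS]: N:car1-GO,E:wait,S:car3-GO,W:wait | queues: N=1 E=1 S=0 W=0
Step 2 [NS]: N:car2-GO,E:wait,S:empty,W:wait | queues: N=0 E=1 S=0 W=0
Step 3 [NS]: N:empty,E:wait,S:empty,W:wait | queues: N=0 E=1 S=0 W=0
Step 4 [EW]: N:wait,E:car4-GO,S:wait,W:empty | queues: N=0 E=0 S=0 W=0
Car 3 crosses at step 1

1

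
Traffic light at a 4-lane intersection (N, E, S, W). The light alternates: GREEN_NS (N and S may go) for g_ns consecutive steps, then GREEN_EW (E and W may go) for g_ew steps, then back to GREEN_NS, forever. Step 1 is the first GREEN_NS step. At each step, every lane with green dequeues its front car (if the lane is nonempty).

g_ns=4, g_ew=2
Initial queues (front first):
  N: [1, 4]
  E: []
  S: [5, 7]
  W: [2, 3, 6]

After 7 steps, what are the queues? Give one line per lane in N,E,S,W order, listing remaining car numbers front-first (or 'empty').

Step 1 [NS]: N:car1-GO,E:wait,S:car5-GO,W:wait | queues: N=1 E=0 S=1 W=3
Step 2 [NS]: N:car4-GO,E:wait,S:car7-GO,W:wait | queues: N=0 E=0 S=0 W=3
Step 3 [NS]: N:empty,E:wait,S:empty,W:wait | queues: N=0 E=0 S=0 W=3
Step 4 [NS]: N:empty,E:wait,S:empty,W:wait | queues: N=0 E=0 S=0 W=3
Step 5 [EW]: N:wait,E:empty,S:wait,W:car2-GO | queues: N=0 E=0 S=0 W=2
Step 6 [EW]: N:wait,E:empty,S:wait,W:car3-GO | queues: N=0 E=0 S=0 W=1
Step 7 [NS]: N:empty,E:wait,S:empty,W:wait | queues: N=0 E=0 S=0 W=1

N: empty
E: empty
S: empty
W: 6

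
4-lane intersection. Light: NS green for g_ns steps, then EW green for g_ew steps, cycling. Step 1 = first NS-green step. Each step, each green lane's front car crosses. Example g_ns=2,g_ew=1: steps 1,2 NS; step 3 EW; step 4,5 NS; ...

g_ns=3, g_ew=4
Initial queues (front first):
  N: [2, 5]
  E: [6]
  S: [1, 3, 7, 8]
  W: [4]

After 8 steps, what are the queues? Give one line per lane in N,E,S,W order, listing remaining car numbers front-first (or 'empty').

Step 1 [NS]: N:car2-GO,E:wait,S:car1-GO,W:wait | queues: N=1 E=1 S=3 W=1
Step 2 [NS]: N:car5-GO,E:wait,S:car3-GO,W:wait | queues: N=0 E=1 S=2 W=1
Step 3 [NS]: N:empty,E:wait,S:car7-GO,W:wait | queues: N=0 E=1 S=1 W=1
Step 4 [EW]: N:wait,E:car6-GO,S:wait,W:car4-GO | queues: N=0 E=0 S=1 W=0
Step 5 [EW]: N:wait,E:empty,S:wait,W:empty | queues: N=0 E=0 S=1 W=0
Step 6 [EW]: N:wait,E:empty,S:wait,W:empty | queues: N=0 E=0 S=1 W=0
Step 7 [EW]: N:wait,E:empty,S:wait,W:empty | queues: N=0 E=0 S=1 W=0
Step 8 [NS]: N:empty,E:wait,S:car8-GO,W:wait | queues: N=0 E=0 S=0 W=0

N: empty
E: empty
S: empty
W: empty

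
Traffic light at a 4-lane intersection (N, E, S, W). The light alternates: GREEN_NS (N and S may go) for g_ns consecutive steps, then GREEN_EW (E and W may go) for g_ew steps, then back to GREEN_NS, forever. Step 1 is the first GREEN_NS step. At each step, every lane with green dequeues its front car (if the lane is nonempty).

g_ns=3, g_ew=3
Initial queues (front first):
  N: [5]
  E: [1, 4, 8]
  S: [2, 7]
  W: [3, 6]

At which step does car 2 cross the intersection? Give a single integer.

Step 1 [NS]: N:car5-GO,E:wait,S:car2-GO,W:wait | queues: N=0 E=3 S=1 W=2
Step 2 [NS]: N:empty,E:wait,S:car7-GO,W:wait | queues: N=0 E=3 S=0 W=2
Step 3 [NS]: N:empty,E:wait,S:empty,W:wait | queues: N=0 E=3 S=0 W=2
Step 4 [EW]: N:wait,E:car1-GO,S:wait,W:car3-GO | queues: N=0 E=2 S=0 W=1
Step 5 [EW]: N:wait,E:car4-GO,S:wait,W:car6-GO | queues: N=0 E=1 S=0 W=0
Step 6 [EW]: N:wait,E:car8-GO,S:wait,W:empty | queues: N=0 E=0 S=0 W=0
Car 2 crosses at step 1

1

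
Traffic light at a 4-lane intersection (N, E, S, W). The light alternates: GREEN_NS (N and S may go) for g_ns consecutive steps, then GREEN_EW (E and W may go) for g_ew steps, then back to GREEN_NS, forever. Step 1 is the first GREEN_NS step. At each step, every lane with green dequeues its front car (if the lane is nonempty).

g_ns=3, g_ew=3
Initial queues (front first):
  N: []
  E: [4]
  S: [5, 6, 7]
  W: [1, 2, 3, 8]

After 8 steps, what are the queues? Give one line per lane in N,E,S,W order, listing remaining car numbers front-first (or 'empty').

Step 1 [NS]: N:empty,E:wait,S:car5-GO,W:wait | queues: N=0 E=1 S=2 W=4
Step 2 [NS]: N:empty,E:wait,S:car6-GO,W:wait | queues: N=0 E=1 S=1 W=4
Step 3 [NS]: N:empty,E:wait,S:car7-GO,W:wait | queues: N=0 E=1 S=0 W=4
Step 4 [EW]: N:wait,E:car4-GO,S:wait,W:car1-GO | queues: N=0 E=0 S=0 W=3
Step 5 [EW]: N:wait,E:empty,S:wait,W:car2-GO | queues: N=0 E=0 S=0 W=2
Step 6 [EW]: N:wait,E:empty,S:wait,W:car3-GO | queues: N=0 E=0 S=0 W=1
Step 7 [NS]: N:empty,E:wait,S:empty,W:wait | queues: N=0 E=0 S=0 W=1
Step 8 [NS]: N:empty,E:wait,S:empty,W:wait | queues: N=0 E=0 S=0 W=1

N: empty
E: empty
S: empty
W: 8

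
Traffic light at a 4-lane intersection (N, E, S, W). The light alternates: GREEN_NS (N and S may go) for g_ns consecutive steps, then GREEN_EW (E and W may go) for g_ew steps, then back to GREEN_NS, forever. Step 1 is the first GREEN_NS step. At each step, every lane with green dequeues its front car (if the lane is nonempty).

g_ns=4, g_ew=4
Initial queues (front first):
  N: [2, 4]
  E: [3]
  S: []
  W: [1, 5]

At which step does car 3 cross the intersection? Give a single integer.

Step 1 [NS]: N:car2-GO,E:wait,S:empty,W:wait | queues: N=1 E=1 S=0 W=2
Step 2 [NS]: N:car4-GO,E:wait,S:empty,W:wait | queues: N=0 E=1 S=0 W=2
Step 3 [NS]: N:empty,E:wait,S:empty,W:wait | queues: N=0 E=1 S=0 W=2
Step 4 [NS]: N:empty,E:wait,S:empty,W:wait | queues: N=0 E=1 S=0 W=2
Step 5 [EW]: N:wait,E:car3-GO,S:wait,W:car1-GO | queues: N=0 E=0 S=0 W=1
Step 6 [EW]: N:wait,E:empty,S:wait,W:car5-GO | queues: N=0 E=0 S=0 W=0
Car 3 crosses at step 5

5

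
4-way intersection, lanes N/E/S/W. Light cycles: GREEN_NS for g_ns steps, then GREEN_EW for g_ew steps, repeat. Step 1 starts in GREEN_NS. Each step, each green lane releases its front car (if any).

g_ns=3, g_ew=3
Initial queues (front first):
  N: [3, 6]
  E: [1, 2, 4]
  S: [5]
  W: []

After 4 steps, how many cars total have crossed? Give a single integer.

Step 1 [NS]: N:car3-GO,E:wait,S:car5-GO,W:wait | queues: N=1 E=3 S=0 W=0
Step 2 [NS]: N:car6-GO,E:wait,S:empty,W:wait | queues: N=0 E=3 S=0 W=0
Step 3 [NS]: N:empty,E:wait,S:empty,W:wait | queues: N=0 E=3 S=0 W=0
Step 4 [EW]: N:wait,E:car1-GO,S:wait,W:empty | queues: N=0 E=2 S=0 W=0
Cars crossed by step 4: 4

Answer: 4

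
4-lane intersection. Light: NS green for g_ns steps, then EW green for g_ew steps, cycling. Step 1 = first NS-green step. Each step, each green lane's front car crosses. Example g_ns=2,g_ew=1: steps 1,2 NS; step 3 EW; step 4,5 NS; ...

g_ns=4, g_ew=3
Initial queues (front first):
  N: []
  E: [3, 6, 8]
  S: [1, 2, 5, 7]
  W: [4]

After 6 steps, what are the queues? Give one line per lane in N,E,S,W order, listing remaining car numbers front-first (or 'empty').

Step 1 [NS]: N:empty,E:wait,S:car1-GO,W:wait | queues: N=0 E=3 S=3 W=1
Step 2 [NS]: N:empty,E:wait,S:car2-GO,W:wait | queues: N=0 E=3 S=2 W=1
Step 3 [NS]: N:empty,E:wait,S:car5-GO,W:wait | queues: N=0 E=3 S=1 W=1
Step 4 [NS]: N:empty,E:wait,S:car7-GO,W:wait | queues: N=0 E=3 S=0 W=1
Step 5 [EW]: N:wait,E:car3-GO,S:wait,W:car4-GO | queues: N=0 E=2 S=0 W=0
Step 6 [EW]: N:wait,E:car6-GO,S:wait,W:empty | queues: N=0 E=1 S=0 W=0

N: empty
E: 8
S: empty
W: empty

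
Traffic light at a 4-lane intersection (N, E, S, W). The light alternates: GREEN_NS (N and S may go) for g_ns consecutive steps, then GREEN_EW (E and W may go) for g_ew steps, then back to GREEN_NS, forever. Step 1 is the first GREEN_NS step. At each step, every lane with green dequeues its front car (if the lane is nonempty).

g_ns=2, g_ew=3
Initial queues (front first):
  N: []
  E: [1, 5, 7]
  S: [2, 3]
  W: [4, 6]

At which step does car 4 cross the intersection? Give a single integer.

Step 1 [NS]: N:empty,E:wait,S:car2-GO,W:wait | queues: N=0 E=3 S=1 W=2
Step 2 [NS]: N:empty,E:wait,S:car3-GO,W:wait | queues: N=0 E=3 S=0 W=2
Step 3 [EW]: N:wait,E:car1-GO,S:wait,W:car4-GO | queues: N=0 E=2 S=0 W=1
Step 4 [EW]: N:wait,E:car5-GO,S:wait,W:car6-GO | queues: N=0 E=1 S=0 W=0
Step 5 [EW]: N:wait,E:car7-GO,S:wait,W:empty | queues: N=0 E=0 S=0 W=0
Car 4 crosses at step 3

3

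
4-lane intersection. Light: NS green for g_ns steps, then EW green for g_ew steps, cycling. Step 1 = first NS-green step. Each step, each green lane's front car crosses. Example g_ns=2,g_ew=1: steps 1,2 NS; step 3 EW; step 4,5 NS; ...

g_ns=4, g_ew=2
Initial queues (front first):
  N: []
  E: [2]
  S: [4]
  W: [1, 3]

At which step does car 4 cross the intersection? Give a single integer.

Step 1 [NS]: N:empty,E:wait,S:car4-GO,W:wait | queues: N=0 E=1 S=0 W=2
Step 2 [NS]: N:empty,E:wait,S:empty,W:wait | queues: N=0 E=1 S=0 W=2
Step 3 [NS]: N:empty,E:wait,S:empty,W:wait | queues: N=0 E=1 S=0 W=2
Step 4 [NS]: N:empty,E:wait,S:empty,W:wait | queues: N=0 E=1 S=0 W=2
Step 5 [EW]: N:wait,E:car2-GO,S:wait,W:car1-GO | queues: N=0 E=0 S=0 W=1
Step 6 [EW]: N:wait,E:empty,S:wait,W:car3-GO | queues: N=0 E=0 S=0 W=0
Car 4 crosses at step 1

1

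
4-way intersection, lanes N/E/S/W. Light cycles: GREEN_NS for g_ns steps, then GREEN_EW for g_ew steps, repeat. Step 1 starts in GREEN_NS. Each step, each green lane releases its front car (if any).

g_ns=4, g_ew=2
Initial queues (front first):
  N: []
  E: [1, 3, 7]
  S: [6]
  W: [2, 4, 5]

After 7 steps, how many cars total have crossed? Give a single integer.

Answer: 5

Derivation:
Step 1 [NS]: N:empty,E:wait,S:car6-GO,W:wait | queues: N=0 E=3 S=0 W=3
Step 2 [NS]: N:empty,E:wait,S:empty,W:wait | queues: N=0 E=3 S=0 W=3
Step 3 [NS]: N:empty,E:wait,S:empty,W:wait | queues: N=0 E=3 S=0 W=3
Step 4 [NS]: N:empty,E:wait,S:empty,W:wait | queues: N=0 E=3 S=0 W=3
Step 5 [EW]: N:wait,E:car1-GO,S:wait,W:car2-GO | queues: N=0 E=2 S=0 W=2
Step 6 [EW]: N:wait,E:car3-GO,S:wait,W:car4-GO | queues: N=0 E=1 S=0 W=1
Step 7 [NS]: N:empty,E:wait,S:empty,W:wait | queues: N=0 E=1 S=0 W=1
Cars crossed by step 7: 5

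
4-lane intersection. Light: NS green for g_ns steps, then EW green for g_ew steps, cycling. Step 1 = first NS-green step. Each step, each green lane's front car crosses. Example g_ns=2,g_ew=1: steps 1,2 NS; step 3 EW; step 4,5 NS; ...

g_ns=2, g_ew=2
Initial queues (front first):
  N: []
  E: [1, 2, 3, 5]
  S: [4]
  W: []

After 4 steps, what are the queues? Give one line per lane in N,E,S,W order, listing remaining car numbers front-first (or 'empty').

Step 1 [NS]: N:empty,E:wait,S:car4-GO,W:wait | queues: N=0 E=4 S=0 W=0
Step 2 [NS]: N:empty,E:wait,S:empty,W:wait | queues: N=0 E=4 S=0 W=0
Step 3 [EW]: N:wait,E:car1-GO,S:wait,W:empty | queues: N=0 E=3 S=0 W=0
Step 4 [EW]: N:wait,E:car2-GO,S:wait,W:empty | queues: N=0 E=2 S=0 W=0

N: empty
E: 3 5
S: empty
W: empty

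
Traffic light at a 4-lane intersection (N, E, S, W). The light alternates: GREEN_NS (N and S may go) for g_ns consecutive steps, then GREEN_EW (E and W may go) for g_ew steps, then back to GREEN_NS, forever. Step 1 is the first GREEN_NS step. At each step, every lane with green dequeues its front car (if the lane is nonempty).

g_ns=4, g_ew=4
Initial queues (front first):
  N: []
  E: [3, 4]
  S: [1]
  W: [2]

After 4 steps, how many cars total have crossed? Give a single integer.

Answer: 1

Derivation:
Step 1 [NS]: N:empty,E:wait,S:car1-GO,W:wait | queues: N=0 E=2 S=0 W=1
Step 2 [NS]: N:empty,E:wait,S:empty,W:wait | queues: N=0 E=2 S=0 W=1
Step 3 [NS]: N:empty,E:wait,S:empty,W:wait | queues: N=0 E=2 S=0 W=1
Step 4 [NS]: N:empty,E:wait,S:empty,W:wait | queues: N=0 E=2 S=0 W=1
Cars crossed by step 4: 1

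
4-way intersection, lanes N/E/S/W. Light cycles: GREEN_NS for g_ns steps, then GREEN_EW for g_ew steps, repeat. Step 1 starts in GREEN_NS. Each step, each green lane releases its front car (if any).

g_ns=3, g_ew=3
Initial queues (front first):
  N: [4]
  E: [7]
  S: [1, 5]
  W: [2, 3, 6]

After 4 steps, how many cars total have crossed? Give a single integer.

Answer: 5

Derivation:
Step 1 [NS]: N:car4-GO,E:wait,S:car1-GO,W:wait | queues: N=0 E=1 S=1 W=3
Step 2 [NS]: N:empty,E:wait,S:car5-GO,W:wait | queues: N=0 E=1 S=0 W=3
Step 3 [NS]: N:empty,E:wait,S:empty,W:wait | queues: N=0 E=1 S=0 W=3
Step 4 [EW]: N:wait,E:car7-GO,S:wait,W:car2-GO | queues: N=0 E=0 S=0 W=2
Cars crossed by step 4: 5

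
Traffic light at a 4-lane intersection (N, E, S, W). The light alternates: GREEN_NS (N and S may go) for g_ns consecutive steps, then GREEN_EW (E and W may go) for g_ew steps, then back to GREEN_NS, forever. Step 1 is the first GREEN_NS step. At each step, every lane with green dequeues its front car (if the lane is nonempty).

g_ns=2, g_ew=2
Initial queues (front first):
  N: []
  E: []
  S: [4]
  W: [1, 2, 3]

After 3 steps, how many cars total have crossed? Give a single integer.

Step 1 [NS]: N:empty,E:wait,S:car4-GO,W:wait | queues: N=0 E=0 S=0 W=3
Step 2 [NS]: N:empty,E:wait,S:empty,W:wait | queues: N=0 E=0 S=0 W=3
Step 3 [EW]: N:wait,E:empty,S:wait,W:car1-GO | queues: N=0 E=0 S=0 W=2
Cars crossed by step 3: 2

Answer: 2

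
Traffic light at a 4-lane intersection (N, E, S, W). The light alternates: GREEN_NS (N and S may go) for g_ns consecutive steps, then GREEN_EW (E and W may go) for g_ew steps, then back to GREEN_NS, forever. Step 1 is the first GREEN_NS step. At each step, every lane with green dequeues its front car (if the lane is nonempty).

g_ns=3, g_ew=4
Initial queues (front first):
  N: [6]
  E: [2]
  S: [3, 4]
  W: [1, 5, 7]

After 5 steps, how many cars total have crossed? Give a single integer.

Answer: 6

Derivation:
Step 1 [NS]: N:car6-GO,E:wait,S:car3-GO,W:wait | queues: N=0 E=1 S=1 W=3
Step 2 [NS]: N:empty,E:wait,S:car4-GO,W:wait | queues: N=0 E=1 S=0 W=3
Step 3 [NS]: N:empty,E:wait,S:empty,W:wait | queues: N=0 E=1 S=0 W=3
Step 4 [EW]: N:wait,E:car2-GO,S:wait,W:car1-GO | queues: N=0 E=0 S=0 W=2
Step 5 [EW]: N:wait,E:empty,S:wait,W:car5-GO | queues: N=0 E=0 S=0 W=1
Cars crossed by step 5: 6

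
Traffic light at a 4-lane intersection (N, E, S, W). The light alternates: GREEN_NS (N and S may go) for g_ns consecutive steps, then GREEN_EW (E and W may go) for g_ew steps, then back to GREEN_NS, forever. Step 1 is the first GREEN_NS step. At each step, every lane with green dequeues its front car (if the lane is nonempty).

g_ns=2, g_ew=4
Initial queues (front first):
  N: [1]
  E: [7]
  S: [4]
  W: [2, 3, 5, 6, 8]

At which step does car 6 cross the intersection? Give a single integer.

Step 1 [NS]: N:car1-GO,E:wait,S:car4-GO,W:wait | queues: N=0 E=1 S=0 W=5
Step 2 [NS]: N:empty,E:wait,S:empty,W:wait | queues: N=0 E=1 S=0 W=5
Step 3 [EW]: N:wait,E:car7-GO,S:wait,W:car2-GO | queues: N=0 E=0 S=0 W=4
Step 4 [EW]: N:wait,E:empty,S:wait,W:car3-GO | queues: N=0 E=0 S=0 W=3
Step 5 [EW]: N:wait,E:empty,S:wait,W:car5-GO | queues: N=0 E=0 S=0 W=2
Step 6 [EW]: N:wait,E:empty,S:wait,W:car6-GO | queues: N=0 E=0 S=0 W=1
Step 7 [NS]: N:empty,E:wait,S:empty,W:wait | queues: N=0 E=0 S=0 W=1
Step 8 [NS]: N:empty,E:wait,S:empty,W:wait | queues: N=0 E=0 S=0 W=1
Step 9 [EW]: N:wait,E:empty,S:wait,W:car8-GO | queues: N=0 E=0 S=0 W=0
Car 6 crosses at step 6

6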